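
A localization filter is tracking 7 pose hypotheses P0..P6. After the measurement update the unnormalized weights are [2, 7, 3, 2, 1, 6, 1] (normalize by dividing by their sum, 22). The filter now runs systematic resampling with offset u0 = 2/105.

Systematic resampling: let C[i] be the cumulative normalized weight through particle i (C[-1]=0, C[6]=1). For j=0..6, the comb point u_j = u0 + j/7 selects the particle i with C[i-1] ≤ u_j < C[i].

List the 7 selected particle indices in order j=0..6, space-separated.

C = [1/11, 9/22, 6/11, 7/11, 15/22, 21/22, 1]
j=0: u_0=2/105 ∈ [0, 1/11) → index 0
j=1: u_1=17/105 ∈ [1/11, 9/22) → index 1
j=2: u_2=32/105 ∈ [1/11, 9/22) → index 1
j=3: u_3=47/105 ∈ [9/22, 6/11) → index 2
j=4: u_4=62/105 ∈ [6/11, 7/11) → index 3
j=5: u_5=11/15 ∈ [15/22, 21/22) → index 5
j=6: u_6=92/105 ∈ [15/22, 21/22) → index 5

0 1 1 2 3 5 5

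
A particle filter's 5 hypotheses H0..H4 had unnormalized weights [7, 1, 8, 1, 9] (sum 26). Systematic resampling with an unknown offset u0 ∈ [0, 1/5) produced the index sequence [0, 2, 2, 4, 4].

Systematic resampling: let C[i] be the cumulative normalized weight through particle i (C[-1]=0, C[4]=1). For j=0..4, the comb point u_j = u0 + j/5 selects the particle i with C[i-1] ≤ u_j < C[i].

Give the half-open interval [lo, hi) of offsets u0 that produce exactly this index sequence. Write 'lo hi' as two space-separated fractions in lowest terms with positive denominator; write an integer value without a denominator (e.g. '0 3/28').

7/65 1/5

C = [7/26, 4/13, 8/13, 17/26, 1]
j=0 picked index 0: u0 ∈ [0, 7/26)
j=1 picked index 2: u0 ∈ [7/65, 27/65)
j=2 picked index 2: u0 ∈ [-6/65, 14/65)
j=3 picked index 4: u0 ∈ [7/130, 2/5)
j=4 picked index 4: u0 ∈ [-19/130, 1/5)
intersection: [7/65, 1/5)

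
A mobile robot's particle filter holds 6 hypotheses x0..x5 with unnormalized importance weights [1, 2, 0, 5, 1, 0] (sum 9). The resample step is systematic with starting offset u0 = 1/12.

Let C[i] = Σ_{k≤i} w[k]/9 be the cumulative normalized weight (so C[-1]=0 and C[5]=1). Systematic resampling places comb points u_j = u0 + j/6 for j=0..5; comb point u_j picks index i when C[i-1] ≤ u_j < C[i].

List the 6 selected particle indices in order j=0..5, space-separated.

C = [1/9, 1/3, 1/3, 8/9, 1, 1]
j=0: u_0=1/12 ∈ [0, 1/9) → index 0
j=1: u_1=1/4 ∈ [1/9, 1/3) → index 1
j=2: u_2=5/12 ∈ [1/3, 8/9) → index 3
j=3: u_3=7/12 ∈ [1/3, 8/9) → index 3
j=4: u_4=3/4 ∈ [1/3, 8/9) → index 3
j=5: u_5=11/12 ∈ [8/9, 1) → index 4

0 1 3 3 3 4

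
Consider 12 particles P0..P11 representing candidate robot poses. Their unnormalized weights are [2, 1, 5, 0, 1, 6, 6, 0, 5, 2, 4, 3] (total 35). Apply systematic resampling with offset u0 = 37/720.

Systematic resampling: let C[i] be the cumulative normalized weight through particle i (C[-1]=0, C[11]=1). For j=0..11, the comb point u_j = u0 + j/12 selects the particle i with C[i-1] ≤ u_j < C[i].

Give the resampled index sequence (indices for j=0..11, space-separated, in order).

C = [2/35, 3/35, 8/35, 8/35, 9/35, 3/7, 3/5, 3/5, 26/35, 4/5, 32/35, 1]
j=0: u_0=37/720 ∈ [0, 2/35) → index 0
j=1: u_1=97/720 ∈ [3/35, 8/35) → index 2
j=2: u_2=157/720 ∈ [3/35, 8/35) → index 2
j=3: u_3=217/720 ∈ [9/35, 3/7) → index 5
j=4: u_4=277/720 ∈ [9/35, 3/7) → index 5
j=5: u_5=337/720 ∈ [3/7, 3/5) → index 6
j=6: u_6=397/720 ∈ [3/7, 3/5) → index 6
j=7: u_7=457/720 ∈ [3/5, 26/35) → index 8
j=8: u_8=517/720 ∈ [3/5, 26/35) → index 8
j=9: u_9=577/720 ∈ [4/5, 32/35) → index 10
j=10: u_10=637/720 ∈ [4/5, 32/35) → index 10
j=11: u_11=697/720 ∈ [32/35, 1) → index 11

0 2 2 5 5 6 6 8 8 10 10 11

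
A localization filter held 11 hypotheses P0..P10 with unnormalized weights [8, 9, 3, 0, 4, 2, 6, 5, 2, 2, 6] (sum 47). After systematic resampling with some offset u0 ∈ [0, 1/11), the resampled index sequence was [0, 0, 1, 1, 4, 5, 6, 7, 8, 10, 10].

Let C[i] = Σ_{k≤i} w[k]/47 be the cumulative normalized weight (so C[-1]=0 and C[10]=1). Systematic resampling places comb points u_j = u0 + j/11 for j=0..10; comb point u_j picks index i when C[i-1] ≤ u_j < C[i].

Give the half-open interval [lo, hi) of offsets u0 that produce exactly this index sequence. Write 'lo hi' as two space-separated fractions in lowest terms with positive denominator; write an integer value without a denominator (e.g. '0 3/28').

32/517 41/517

C = [8/47, 17/47, 20/47, 20/47, 24/47, 26/47, 32/47, 37/47, 39/47, 41/47, 1]
j=0 picked index 0: u0 ∈ [0, 8/47)
j=1 picked index 0: u0 ∈ [-1/11, 41/517)
j=2 picked index 1: u0 ∈ [-6/517, 93/517)
j=3 picked index 1: u0 ∈ [-53/517, 46/517)
j=4 picked index 4: u0 ∈ [32/517, 76/517)
j=5 picked index 5: u0 ∈ [29/517, 51/517)
j=6 picked index 6: u0 ∈ [4/517, 70/517)
j=7 picked index 7: u0 ∈ [23/517, 78/517)
j=8 picked index 8: u0 ∈ [31/517, 53/517)
j=9 picked index 10: u0 ∈ [28/517, 2/11)
j=10 picked index 10: u0 ∈ [-19/517, 1/11)
intersection: [32/517, 41/517)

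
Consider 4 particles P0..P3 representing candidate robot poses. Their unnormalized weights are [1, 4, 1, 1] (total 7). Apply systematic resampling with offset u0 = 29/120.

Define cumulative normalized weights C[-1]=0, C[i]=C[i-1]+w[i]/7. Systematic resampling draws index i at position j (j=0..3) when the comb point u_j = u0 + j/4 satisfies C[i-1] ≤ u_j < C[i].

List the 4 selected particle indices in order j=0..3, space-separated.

C = [1/7, 5/7, 6/7, 1]
j=0: u_0=29/120 ∈ [1/7, 5/7) → index 1
j=1: u_1=59/120 ∈ [1/7, 5/7) → index 1
j=2: u_2=89/120 ∈ [5/7, 6/7) → index 2
j=3: u_3=119/120 ∈ [6/7, 1) → index 3

1 1 2 3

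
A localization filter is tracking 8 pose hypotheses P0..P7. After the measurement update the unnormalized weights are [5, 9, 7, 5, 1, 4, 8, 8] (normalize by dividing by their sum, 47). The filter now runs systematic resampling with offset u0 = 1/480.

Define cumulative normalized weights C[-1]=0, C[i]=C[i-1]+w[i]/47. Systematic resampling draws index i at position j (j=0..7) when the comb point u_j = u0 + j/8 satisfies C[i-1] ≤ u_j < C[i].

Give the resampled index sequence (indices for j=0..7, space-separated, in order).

0 1 1 2 3 5 6 7

C = [5/47, 14/47, 21/47, 26/47, 27/47, 31/47, 39/47, 1]
j=0: u_0=1/480 ∈ [0, 5/47) → index 0
j=1: u_1=61/480 ∈ [5/47, 14/47) → index 1
j=2: u_2=121/480 ∈ [5/47, 14/47) → index 1
j=3: u_3=181/480 ∈ [14/47, 21/47) → index 2
j=4: u_4=241/480 ∈ [21/47, 26/47) → index 3
j=5: u_5=301/480 ∈ [27/47, 31/47) → index 5
j=6: u_6=361/480 ∈ [31/47, 39/47) → index 6
j=7: u_7=421/480 ∈ [39/47, 1) → index 7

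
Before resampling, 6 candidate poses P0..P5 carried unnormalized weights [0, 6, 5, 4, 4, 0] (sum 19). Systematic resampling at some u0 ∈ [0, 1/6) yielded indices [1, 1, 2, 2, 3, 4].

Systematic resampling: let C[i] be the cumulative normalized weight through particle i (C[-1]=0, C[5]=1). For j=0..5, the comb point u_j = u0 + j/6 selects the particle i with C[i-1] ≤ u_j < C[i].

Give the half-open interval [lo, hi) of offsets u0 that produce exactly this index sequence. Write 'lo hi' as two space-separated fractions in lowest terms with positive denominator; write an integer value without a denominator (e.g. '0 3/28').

0 3/38

C = [0, 6/19, 11/19, 15/19, 1, 1]
j=0 picked index 1: u0 ∈ [0, 6/19)
j=1 picked index 1: u0 ∈ [-1/6, 17/114)
j=2 picked index 2: u0 ∈ [-1/57, 14/57)
j=3 picked index 2: u0 ∈ [-7/38, 3/38)
j=4 picked index 3: u0 ∈ [-5/57, 7/57)
j=5 picked index 4: u0 ∈ [-5/114, 1/6)
intersection: [0, 3/38)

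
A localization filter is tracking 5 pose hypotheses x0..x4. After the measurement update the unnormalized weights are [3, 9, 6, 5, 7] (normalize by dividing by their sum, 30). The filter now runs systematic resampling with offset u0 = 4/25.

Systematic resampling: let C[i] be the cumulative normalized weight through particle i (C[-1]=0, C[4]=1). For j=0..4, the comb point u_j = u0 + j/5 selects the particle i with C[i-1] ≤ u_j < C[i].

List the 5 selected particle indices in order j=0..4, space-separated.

C = [1/10, 2/5, 3/5, 23/30, 1]
j=0: u_0=4/25 ∈ [1/10, 2/5) → index 1
j=1: u_1=9/25 ∈ [1/10, 2/5) → index 1
j=2: u_2=14/25 ∈ [2/5, 3/5) → index 2
j=3: u_3=19/25 ∈ [3/5, 23/30) → index 3
j=4: u_4=24/25 ∈ [23/30, 1) → index 4

1 1 2 3 4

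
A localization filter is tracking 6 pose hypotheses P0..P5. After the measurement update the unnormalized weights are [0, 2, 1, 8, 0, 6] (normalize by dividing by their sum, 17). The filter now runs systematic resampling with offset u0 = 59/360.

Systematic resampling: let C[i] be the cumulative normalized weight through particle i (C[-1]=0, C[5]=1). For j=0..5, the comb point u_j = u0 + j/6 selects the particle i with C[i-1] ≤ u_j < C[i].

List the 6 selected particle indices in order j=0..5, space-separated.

2 3 3 5 5 5

C = [0, 2/17, 3/17, 11/17, 11/17, 1]
j=0: u_0=59/360 ∈ [2/17, 3/17) → index 2
j=1: u_1=119/360 ∈ [3/17, 11/17) → index 3
j=2: u_2=179/360 ∈ [3/17, 11/17) → index 3
j=3: u_3=239/360 ∈ [11/17, 1) → index 5
j=4: u_4=299/360 ∈ [11/17, 1) → index 5
j=5: u_5=359/360 ∈ [11/17, 1) → index 5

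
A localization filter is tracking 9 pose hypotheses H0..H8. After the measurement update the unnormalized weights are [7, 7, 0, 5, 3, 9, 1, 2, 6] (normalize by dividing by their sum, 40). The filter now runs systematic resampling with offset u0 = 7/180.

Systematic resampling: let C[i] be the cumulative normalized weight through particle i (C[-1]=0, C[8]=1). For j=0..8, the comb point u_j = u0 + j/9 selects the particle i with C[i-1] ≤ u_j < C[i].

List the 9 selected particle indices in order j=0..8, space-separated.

0 0 1 3 4 5 5 7 8

C = [7/40, 7/20, 7/20, 19/40, 11/20, 31/40, 4/5, 17/20, 1]
j=0: u_0=7/180 ∈ [0, 7/40) → index 0
j=1: u_1=3/20 ∈ [0, 7/40) → index 0
j=2: u_2=47/180 ∈ [7/40, 7/20) → index 1
j=3: u_3=67/180 ∈ [7/20, 19/40) → index 3
j=4: u_4=29/60 ∈ [19/40, 11/20) → index 4
j=5: u_5=107/180 ∈ [11/20, 31/40) → index 5
j=6: u_6=127/180 ∈ [11/20, 31/40) → index 5
j=7: u_7=49/60 ∈ [4/5, 17/20) → index 7
j=8: u_8=167/180 ∈ [17/20, 1) → index 8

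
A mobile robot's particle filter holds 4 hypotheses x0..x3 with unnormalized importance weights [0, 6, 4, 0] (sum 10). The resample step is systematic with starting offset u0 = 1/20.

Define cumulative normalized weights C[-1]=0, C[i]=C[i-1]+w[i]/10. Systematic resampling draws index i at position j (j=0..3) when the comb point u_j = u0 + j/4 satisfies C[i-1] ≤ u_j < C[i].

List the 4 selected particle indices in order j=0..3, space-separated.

C = [0, 3/5, 1, 1]
j=0: u_0=1/20 ∈ [0, 3/5) → index 1
j=1: u_1=3/10 ∈ [0, 3/5) → index 1
j=2: u_2=11/20 ∈ [0, 3/5) → index 1
j=3: u_3=4/5 ∈ [3/5, 1) → index 2

1 1 1 2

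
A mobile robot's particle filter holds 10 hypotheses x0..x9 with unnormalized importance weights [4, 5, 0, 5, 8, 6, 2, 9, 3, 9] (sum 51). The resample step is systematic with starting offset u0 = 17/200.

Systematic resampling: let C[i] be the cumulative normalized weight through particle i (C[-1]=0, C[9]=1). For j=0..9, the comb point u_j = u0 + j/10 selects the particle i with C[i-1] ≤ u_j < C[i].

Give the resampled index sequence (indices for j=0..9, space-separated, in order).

1 3 4 4 5 6 7 8 9 9

C = [4/51, 3/17, 3/17, 14/51, 22/51, 28/51, 10/17, 13/17, 14/17, 1]
j=0: u_0=17/200 ∈ [4/51, 3/17) → index 1
j=1: u_1=37/200 ∈ [3/17, 14/51) → index 3
j=2: u_2=57/200 ∈ [14/51, 22/51) → index 4
j=3: u_3=77/200 ∈ [14/51, 22/51) → index 4
j=4: u_4=97/200 ∈ [22/51, 28/51) → index 5
j=5: u_5=117/200 ∈ [28/51, 10/17) → index 6
j=6: u_6=137/200 ∈ [10/17, 13/17) → index 7
j=7: u_7=157/200 ∈ [13/17, 14/17) → index 8
j=8: u_8=177/200 ∈ [14/17, 1) → index 9
j=9: u_9=197/200 ∈ [14/17, 1) → index 9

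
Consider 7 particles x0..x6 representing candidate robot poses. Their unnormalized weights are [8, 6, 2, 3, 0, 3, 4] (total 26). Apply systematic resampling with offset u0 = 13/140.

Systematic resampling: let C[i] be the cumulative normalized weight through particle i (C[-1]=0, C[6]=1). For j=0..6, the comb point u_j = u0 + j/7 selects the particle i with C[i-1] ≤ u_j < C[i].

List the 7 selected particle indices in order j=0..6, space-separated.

0 0 1 1 3 5 6

C = [4/13, 7/13, 8/13, 19/26, 19/26, 11/13, 1]
j=0: u_0=13/140 ∈ [0, 4/13) → index 0
j=1: u_1=33/140 ∈ [0, 4/13) → index 0
j=2: u_2=53/140 ∈ [4/13, 7/13) → index 1
j=3: u_3=73/140 ∈ [4/13, 7/13) → index 1
j=4: u_4=93/140 ∈ [8/13, 19/26) → index 3
j=5: u_5=113/140 ∈ [19/26, 11/13) → index 5
j=6: u_6=19/20 ∈ [11/13, 1) → index 6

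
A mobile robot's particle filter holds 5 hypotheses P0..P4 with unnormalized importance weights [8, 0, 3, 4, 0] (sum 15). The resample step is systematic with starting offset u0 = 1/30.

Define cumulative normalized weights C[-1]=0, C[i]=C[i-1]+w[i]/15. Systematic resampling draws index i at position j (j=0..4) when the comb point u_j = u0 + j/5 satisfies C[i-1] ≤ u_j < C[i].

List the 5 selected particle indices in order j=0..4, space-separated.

C = [8/15, 8/15, 11/15, 1, 1]
j=0: u_0=1/30 ∈ [0, 8/15) → index 0
j=1: u_1=7/30 ∈ [0, 8/15) → index 0
j=2: u_2=13/30 ∈ [0, 8/15) → index 0
j=3: u_3=19/30 ∈ [8/15, 11/15) → index 2
j=4: u_4=5/6 ∈ [11/15, 1) → index 3

0 0 0 2 3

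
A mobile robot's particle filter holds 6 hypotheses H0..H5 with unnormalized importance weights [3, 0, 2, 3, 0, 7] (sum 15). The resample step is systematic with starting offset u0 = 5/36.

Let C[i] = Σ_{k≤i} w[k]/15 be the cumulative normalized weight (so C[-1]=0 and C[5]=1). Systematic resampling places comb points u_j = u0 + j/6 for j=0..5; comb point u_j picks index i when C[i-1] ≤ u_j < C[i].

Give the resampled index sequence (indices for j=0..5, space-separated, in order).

C = [1/5, 1/5, 1/3, 8/15, 8/15, 1]
j=0: u_0=5/36 ∈ [0, 1/5) → index 0
j=1: u_1=11/36 ∈ [1/5, 1/3) → index 2
j=2: u_2=17/36 ∈ [1/3, 8/15) → index 3
j=3: u_3=23/36 ∈ [8/15, 1) → index 5
j=4: u_4=29/36 ∈ [8/15, 1) → index 5
j=5: u_5=35/36 ∈ [8/15, 1) → index 5

0 2 3 5 5 5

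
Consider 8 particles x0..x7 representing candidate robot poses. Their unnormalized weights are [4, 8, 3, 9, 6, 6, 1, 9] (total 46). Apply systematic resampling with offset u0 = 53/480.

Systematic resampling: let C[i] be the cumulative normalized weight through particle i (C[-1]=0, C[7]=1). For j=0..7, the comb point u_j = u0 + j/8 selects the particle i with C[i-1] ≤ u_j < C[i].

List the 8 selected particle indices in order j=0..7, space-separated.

C = [2/23, 6/23, 15/46, 12/23, 15/23, 18/23, 37/46, 1]
j=0: u_0=53/480 ∈ [2/23, 6/23) → index 1
j=1: u_1=113/480 ∈ [2/23, 6/23) → index 1
j=2: u_2=173/480 ∈ [15/46, 12/23) → index 3
j=3: u_3=233/480 ∈ [15/46, 12/23) → index 3
j=4: u_4=293/480 ∈ [12/23, 15/23) → index 4
j=5: u_5=353/480 ∈ [15/23, 18/23) → index 5
j=6: u_6=413/480 ∈ [37/46, 1) → index 7
j=7: u_7=473/480 ∈ [37/46, 1) → index 7

1 1 3 3 4 5 7 7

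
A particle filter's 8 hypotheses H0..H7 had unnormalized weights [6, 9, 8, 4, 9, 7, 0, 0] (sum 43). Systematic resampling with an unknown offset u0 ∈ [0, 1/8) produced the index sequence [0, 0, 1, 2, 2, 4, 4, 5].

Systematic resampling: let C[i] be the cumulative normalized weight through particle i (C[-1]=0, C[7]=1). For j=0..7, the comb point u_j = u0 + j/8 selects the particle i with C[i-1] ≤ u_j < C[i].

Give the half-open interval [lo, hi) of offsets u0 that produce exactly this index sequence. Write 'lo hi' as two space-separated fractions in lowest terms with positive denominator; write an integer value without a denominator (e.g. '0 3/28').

C = [6/43, 15/43, 23/43, 27/43, 36/43, 1, 1, 1]
j=0 picked index 0: u0 ∈ [0, 6/43)
j=1 picked index 0: u0 ∈ [-1/8, 5/344)
j=2 picked index 1: u0 ∈ [-19/172, 17/172)
j=3 picked index 2: u0 ∈ [-9/344, 55/344)
j=4 picked index 2: u0 ∈ [-13/86, 3/86)
j=5 picked index 4: u0 ∈ [1/344, 73/344)
j=6 picked index 4: u0 ∈ [-21/172, 15/172)
j=7 picked index 5: u0 ∈ [-13/344, 1/8)
intersection: [1/344, 5/344)

1/344 5/344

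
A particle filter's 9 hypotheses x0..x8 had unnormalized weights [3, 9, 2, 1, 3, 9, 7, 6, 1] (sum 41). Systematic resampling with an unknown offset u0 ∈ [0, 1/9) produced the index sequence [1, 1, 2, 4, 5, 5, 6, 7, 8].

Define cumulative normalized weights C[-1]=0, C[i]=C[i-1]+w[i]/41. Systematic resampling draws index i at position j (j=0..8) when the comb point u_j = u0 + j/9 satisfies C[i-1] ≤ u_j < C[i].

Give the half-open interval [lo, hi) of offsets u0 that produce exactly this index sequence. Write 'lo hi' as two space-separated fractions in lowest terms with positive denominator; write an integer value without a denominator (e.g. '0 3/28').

C = [3/41, 12/41, 14/41, 15/41, 18/41, 27/41, 34/41, 40/41, 1]
j=0 picked index 1: u0 ∈ [3/41, 12/41)
j=1 picked index 1: u0 ∈ [-14/369, 67/369)
j=2 picked index 2: u0 ∈ [26/369, 44/369)
j=3 picked index 4: u0 ∈ [4/123, 13/123)
j=4 picked index 5: u0 ∈ [-2/369, 79/369)
j=5 picked index 5: u0 ∈ [-43/369, 38/369)
j=6 picked index 6: u0 ∈ [-1/123, 20/123)
j=7 picked index 7: u0 ∈ [19/369, 73/369)
j=8 picked index 8: u0 ∈ [32/369, 1/9)
intersection: [32/369, 38/369)

32/369 38/369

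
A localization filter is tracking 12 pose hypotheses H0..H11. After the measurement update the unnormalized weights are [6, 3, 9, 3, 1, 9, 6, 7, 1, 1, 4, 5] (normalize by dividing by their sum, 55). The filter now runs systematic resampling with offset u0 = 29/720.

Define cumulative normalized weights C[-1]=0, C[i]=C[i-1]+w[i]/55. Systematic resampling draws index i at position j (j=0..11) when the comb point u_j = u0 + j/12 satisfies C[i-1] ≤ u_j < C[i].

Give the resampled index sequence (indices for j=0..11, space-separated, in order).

0 1 2 2 3 5 5 6 7 7 10 11

C = [6/55, 9/55, 18/55, 21/55, 2/5, 31/55, 37/55, 4/5, 9/11, 46/55, 10/11, 1]
j=0: u_0=29/720 ∈ [0, 6/55) → index 0
j=1: u_1=89/720 ∈ [6/55, 9/55) → index 1
j=2: u_2=149/720 ∈ [9/55, 18/55) → index 2
j=3: u_3=209/720 ∈ [9/55, 18/55) → index 2
j=4: u_4=269/720 ∈ [18/55, 21/55) → index 3
j=5: u_5=329/720 ∈ [2/5, 31/55) → index 5
j=6: u_6=389/720 ∈ [2/5, 31/55) → index 5
j=7: u_7=449/720 ∈ [31/55, 37/55) → index 6
j=8: u_8=509/720 ∈ [37/55, 4/5) → index 7
j=9: u_9=569/720 ∈ [37/55, 4/5) → index 7
j=10: u_10=629/720 ∈ [46/55, 10/11) → index 10
j=11: u_11=689/720 ∈ [10/11, 1) → index 11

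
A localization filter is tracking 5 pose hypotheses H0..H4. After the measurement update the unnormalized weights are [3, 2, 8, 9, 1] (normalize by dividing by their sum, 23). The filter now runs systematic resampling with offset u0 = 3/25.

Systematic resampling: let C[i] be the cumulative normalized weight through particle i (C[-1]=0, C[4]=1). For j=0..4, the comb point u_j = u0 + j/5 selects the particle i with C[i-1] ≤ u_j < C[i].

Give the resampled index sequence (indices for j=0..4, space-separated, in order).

0 2 2 3 3

C = [3/23, 5/23, 13/23, 22/23, 1]
j=0: u_0=3/25 ∈ [0, 3/23) → index 0
j=1: u_1=8/25 ∈ [5/23, 13/23) → index 2
j=2: u_2=13/25 ∈ [5/23, 13/23) → index 2
j=3: u_3=18/25 ∈ [13/23, 22/23) → index 3
j=4: u_4=23/25 ∈ [13/23, 22/23) → index 3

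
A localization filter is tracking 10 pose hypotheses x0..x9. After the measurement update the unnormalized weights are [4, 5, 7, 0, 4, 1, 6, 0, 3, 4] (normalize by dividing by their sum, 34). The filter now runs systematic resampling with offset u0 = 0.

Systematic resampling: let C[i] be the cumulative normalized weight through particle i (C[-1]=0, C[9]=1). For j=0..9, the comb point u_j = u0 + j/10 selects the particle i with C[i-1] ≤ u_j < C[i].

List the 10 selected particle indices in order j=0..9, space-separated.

C = [2/17, 9/34, 8/17, 8/17, 10/17, 21/34, 27/34, 27/34, 15/17, 1]
j=0: u_0=0 ∈ [0, 2/17) → index 0
j=1: u_1=1/10 ∈ [0, 2/17) → index 0
j=2: u_2=1/5 ∈ [2/17, 9/34) → index 1
j=3: u_3=3/10 ∈ [9/34, 8/17) → index 2
j=4: u_4=2/5 ∈ [9/34, 8/17) → index 2
j=5: u_5=1/2 ∈ [8/17, 10/17) → index 4
j=6: u_6=3/5 ∈ [10/17, 21/34) → index 5
j=7: u_7=7/10 ∈ [21/34, 27/34) → index 6
j=8: u_8=4/5 ∈ [27/34, 15/17) → index 8
j=9: u_9=9/10 ∈ [15/17, 1) → index 9

0 0 1 2 2 4 5 6 8 9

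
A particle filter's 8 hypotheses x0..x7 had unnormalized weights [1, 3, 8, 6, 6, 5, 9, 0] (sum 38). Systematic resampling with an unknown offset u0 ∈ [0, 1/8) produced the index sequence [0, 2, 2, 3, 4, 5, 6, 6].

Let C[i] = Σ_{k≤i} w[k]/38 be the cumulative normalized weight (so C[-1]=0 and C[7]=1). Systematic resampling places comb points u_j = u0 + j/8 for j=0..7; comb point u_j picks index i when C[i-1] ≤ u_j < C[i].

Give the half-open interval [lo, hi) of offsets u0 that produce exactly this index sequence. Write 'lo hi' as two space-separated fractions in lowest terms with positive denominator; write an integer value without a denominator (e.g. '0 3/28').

1/76 1/38

C = [1/38, 2/19, 6/19, 9/19, 12/19, 29/38, 1, 1]
j=0 picked index 0: u0 ∈ [0, 1/38)
j=1 picked index 2: u0 ∈ [-3/152, 29/152)
j=2 picked index 2: u0 ∈ [-11/76, 5/76)
j=3 picked index 3: u0 ∈ [-9/152, 15/152)
j=4 picked index 4: u0 ∈ [-1/38, 5/38)
j=5 picked index 5: u0 ∈ [1/152, 21/152)
j=6 picked index 6: u0 ∈ [1/76, 1/4)
j=7 picked index 6: u0 ∈ [-17/152, 1/8)
intersection: [1/76, 1/38)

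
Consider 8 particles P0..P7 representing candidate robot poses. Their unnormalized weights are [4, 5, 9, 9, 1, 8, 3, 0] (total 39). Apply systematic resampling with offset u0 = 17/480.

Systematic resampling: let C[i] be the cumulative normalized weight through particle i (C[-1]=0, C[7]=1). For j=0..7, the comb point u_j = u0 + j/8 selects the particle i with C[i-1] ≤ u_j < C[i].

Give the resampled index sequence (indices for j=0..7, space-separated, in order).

C = [4/39, 3/13, 6/13, 9/13, 28/39, 12/13, 1, 1]
j=0: u_0=17/480 ∈ [0, 4/39) → index 0
j=1: u_1=77/480 ∈ [4/39, 3/13) → index 1
j=2: u_2=137/480 ∈ [3/13, 6/13) → index 2
j=3: u_3=197/480 ∈ [3/13, 6/13) → index 2
j=4: u_4=257/480 ∈ [6/13, 9/13) → index 3
j=5: u_5=317/480 ∈ [6/13, 9/13) → index 3
j=6: u_6=377/480 ∈ [28/39, 12/13) → index 5
j=7: u_7=437/480 ∈ [28/39, 12/13) → index 5

0 1 2 2 3 3 5 5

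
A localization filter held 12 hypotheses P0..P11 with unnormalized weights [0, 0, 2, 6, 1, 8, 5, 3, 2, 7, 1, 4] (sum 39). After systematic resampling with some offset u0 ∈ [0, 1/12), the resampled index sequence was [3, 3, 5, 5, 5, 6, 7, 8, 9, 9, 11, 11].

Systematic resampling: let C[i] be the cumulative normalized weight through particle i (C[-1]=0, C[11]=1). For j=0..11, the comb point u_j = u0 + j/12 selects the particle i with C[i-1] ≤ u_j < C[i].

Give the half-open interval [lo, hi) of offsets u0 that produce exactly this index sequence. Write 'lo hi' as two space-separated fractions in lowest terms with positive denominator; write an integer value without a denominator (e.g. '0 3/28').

C = [0, 0, 2/39, 8/39, 3/13, 17/39, 22/39, 25/39, 9/13, 34/39, 35/39, 1]
j=0 picked index 3: u0 ∈ [2/39, 8/39)
j=1 picked index 3: u0 ∈ [-5/156, 19/156)
j=2 picked index 5: u0 ∈ [5/78, 7/26)
j=3 picked index 5: u0 ∈ [-1/52, 29/156)
j=4 picked index 5: u0 ∈ [-4/39, 4/39)
j=5 picked index 6: u0 ∈ [1/52, 23/156)
j=6 picked index 7: u0 ∈ [5/78, 11/78)
j=7 picked index 8: u0 ∈ [3/52, 17/156)
j=8 picked index 9: u0 ∈ [1/39, 8/39)
j=9 picked index 9: u0 ∈ [-3/52, 19/156)
j=10 picked index 11: u0 ∈ [5/78, 1/6)
j=11 picked index 11: u0 ∈ [-1/52, 1/12)
intersection: [5/78, 1/12)

5/78 1/12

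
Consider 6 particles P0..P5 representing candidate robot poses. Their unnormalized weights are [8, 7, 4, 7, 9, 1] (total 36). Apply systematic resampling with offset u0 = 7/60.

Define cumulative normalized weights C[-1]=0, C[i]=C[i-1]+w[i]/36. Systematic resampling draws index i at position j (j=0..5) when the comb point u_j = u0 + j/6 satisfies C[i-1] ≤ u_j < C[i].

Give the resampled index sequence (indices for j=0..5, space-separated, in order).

C = [2/9, 5/12, 19/36, 13/18, 35/36, 1]
j=0: u_0=7/60 ∈ [0, 2/9) → index 0
j=1: u_1=17/60 ∈ [2/9, 5/12) → index 1
j=2: u_2=9/20 ∈ [5/12, 19/36) → index 2
j=3: u_3=37/60 ∈ [19/36, 13/18) → index 3
j=4: u_4=47/60 ∈ [13/18, 35/36) → index 4
j=5: u_5=19/20 ∈ [13/18, 35/36) → index 4

0 1 2 3 4 4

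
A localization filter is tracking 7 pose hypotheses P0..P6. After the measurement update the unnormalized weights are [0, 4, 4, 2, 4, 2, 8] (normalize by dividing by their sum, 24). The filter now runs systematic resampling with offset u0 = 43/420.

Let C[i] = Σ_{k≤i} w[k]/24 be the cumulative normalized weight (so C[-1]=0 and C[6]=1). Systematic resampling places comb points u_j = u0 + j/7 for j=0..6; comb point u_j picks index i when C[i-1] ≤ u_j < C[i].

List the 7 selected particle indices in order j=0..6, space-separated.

C = [0, 1/6, 1/3, 5/12, 7/12, 2/3, 1]
j=0: u_0=43/420 ∈ [0, 1/6) → index 1
j=1: u_1=103/420 ∈ [1/6, 1/3) → index 2
j=2: u_2=163/420 ∈ [1/3, 5/12) → index 3
j=3: u_3=223/420 ∈ [5/12, 7/12) → index 4
j=4: u_4=283/420 ∈ [2/3, 1) → index 6
j=5: u_5=49/60 ∈ [2/3, 1) → index 6
j=6: u_6=403/420 ∈ [2/3, 1) → index 6

1 2 3 4 6 6 6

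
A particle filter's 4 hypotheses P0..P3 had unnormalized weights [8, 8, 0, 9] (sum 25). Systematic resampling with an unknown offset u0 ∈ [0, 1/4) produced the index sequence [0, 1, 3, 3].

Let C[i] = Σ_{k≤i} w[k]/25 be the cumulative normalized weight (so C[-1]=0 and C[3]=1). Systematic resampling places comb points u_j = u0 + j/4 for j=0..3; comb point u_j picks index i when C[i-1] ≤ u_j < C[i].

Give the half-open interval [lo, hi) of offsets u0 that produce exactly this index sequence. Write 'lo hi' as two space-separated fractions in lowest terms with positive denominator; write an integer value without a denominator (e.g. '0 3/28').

C = [8/25, 16/25, 16/25, 1]
j=0 picked index 0: u0 ∈ [0, 8/25)
j=1 picked index 1: u0 ∈ [7/100, 39/100)
j=2 picked index 3: u0 ∈ [7/50, 1/2)
j=3 picked index 3: u0 ∈ [-11/100, 1/4)
intersection: [7/50, 1/4)

7/50 1/4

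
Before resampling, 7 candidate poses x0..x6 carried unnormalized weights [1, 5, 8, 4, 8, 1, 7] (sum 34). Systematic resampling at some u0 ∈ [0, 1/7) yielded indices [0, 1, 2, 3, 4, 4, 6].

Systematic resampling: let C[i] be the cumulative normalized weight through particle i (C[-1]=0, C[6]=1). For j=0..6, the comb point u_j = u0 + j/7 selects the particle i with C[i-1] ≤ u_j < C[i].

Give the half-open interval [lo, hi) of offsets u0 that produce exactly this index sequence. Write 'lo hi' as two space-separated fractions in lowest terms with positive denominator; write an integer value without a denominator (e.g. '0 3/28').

0 1/34

C = [1/34, 3/17, 7/17, 9/17, 13/17, 27/34, 1]
j=0 picked index 0: u0 ∈ [0, 1/34)
j=1 picked index 1: u0 ∈ [-27/238, 4/119)
j=2 picked index 2: u0 ∈ [-13/119, 15/119)
j=3 picked index 3: u0 ∈ [-2/119, 12/119)
j=4 picked index 4: u0 ∈ [-5/119, 23/119)
j=5 picked index 4: u0 ∈ [-22/119, 6/119)
j=6 picked index 6: u0 ∈ [-15/238, 1/7)
intersection: [0, 1/34)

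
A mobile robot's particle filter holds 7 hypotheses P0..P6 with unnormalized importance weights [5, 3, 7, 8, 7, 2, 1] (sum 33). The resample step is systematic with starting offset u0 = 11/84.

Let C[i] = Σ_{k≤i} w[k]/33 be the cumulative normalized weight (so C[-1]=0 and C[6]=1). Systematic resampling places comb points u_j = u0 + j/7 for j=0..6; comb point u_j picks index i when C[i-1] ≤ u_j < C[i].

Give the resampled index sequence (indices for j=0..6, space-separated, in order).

0 2 2 3 4 4 6

C = [5/33, 8/33, 5/11, 23/33, 10/11, 32/33, 1]
j=0: u_0=11/84 ∈ [0, 5/33) → index 0
j=1: u_1=23/84 ∈ [8/33, 5/11) → index 2
j=2: u_2=5/12 ∈ [8/33, 5/11) → index 2
j=3: u_3=47/84 ∈ [5/11, 23/33) → index 3
j=4: u_4=59/84 ∈ [23/33, 10/11) → index 4
j=5: u_5=71/84 ∈ [23/33, 10/11) → index 4
j=6: u_6=83/84 ∈ [32/33, 1) → index 6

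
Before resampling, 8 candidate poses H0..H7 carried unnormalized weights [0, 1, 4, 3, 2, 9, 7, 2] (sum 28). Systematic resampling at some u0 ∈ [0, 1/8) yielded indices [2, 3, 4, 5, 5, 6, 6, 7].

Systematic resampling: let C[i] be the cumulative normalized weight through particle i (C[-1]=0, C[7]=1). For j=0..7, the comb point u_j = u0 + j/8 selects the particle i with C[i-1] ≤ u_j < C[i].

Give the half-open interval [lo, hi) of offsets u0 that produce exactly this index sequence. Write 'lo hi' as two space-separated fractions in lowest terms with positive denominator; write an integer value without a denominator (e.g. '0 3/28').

C = [0, 1/28, 5/28, 2/7, 5/14, 19/28, 13/14, 1]
j=0 picked index 2: u0 ∈ [1/28, 5/28)
j=1 picked index 3: u0 ∈ [3/56, 9/56)
j=2 picked index 4: u0 ∈ [1/28, 3/28)
j=3 picked index 5: u0 ∈ [-1/56, 17/56)
j=4 picked index 5: u0 ∈ [-1/7, 5/28)
j=5 picked index 6: u0 ∈ [3/56, 17/56)
j=6 picked index 6: u0 ∈ [-1/14, 5/28)
j=7 picked index 7: u0 ∈ [3/56, 1/8)
intersection: [3/56, 3/28)

3/56 3/28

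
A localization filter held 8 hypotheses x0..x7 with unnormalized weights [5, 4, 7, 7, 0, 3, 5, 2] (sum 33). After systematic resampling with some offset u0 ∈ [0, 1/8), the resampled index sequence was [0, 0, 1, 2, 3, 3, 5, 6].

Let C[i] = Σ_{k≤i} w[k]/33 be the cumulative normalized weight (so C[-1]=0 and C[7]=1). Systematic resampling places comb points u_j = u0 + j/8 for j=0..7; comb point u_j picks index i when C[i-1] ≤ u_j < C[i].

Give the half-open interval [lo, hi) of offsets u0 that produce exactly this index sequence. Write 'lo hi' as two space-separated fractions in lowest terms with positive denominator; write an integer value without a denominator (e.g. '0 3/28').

C = [5/33, 3/11, 16/33, 23/33, 23/33, 26/33, 31/33, 1]
j=0 picked index 0: u0 ∈ [0, 5/33)
j=1 picked index 0: u0 ∈ [-1/8, 7/264)
j=2 picked index 1: u0 ∈ [-13/132, 1/44)
j=3 picked index 2: u0 ∈ [-9/88, 29/264)
j=4 picked index 3: u0 ∈ [-1/66, 13/66)
j=5 picked index 3: u0 ∈ [-37/264, 19/264)
j=6 picked index 5: u0 ∈ [-7/132, 5/132)
j=7 picked index 6: u0 ∈ [-23/264, 17/264)
intersection: [0, 1/44)

0 1/44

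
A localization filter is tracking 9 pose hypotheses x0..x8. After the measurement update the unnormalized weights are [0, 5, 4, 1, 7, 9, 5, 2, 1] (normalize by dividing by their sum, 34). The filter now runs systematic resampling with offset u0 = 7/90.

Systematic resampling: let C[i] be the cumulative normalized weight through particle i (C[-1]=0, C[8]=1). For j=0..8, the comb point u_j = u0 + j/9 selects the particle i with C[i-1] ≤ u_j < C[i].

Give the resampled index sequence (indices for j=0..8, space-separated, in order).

1 2 4 4 5 5 5 6 7

C = [0, 5/34, 9/34, 5/17, 1/2, 13/17, 31/34, 33/34, 1]
j=0: u_0=7/90 ∈ [0, 5/34) → index 1
j=1: u_1=17/90 ∈ [5/34, 9/34) → index 2
j=2: u_2=3/10 ∈ [5/17, 1/2) → index 4
j=3: u_3=37/90 ∈ [5/17, 1/2) → index 4
j=4: u_4=47/90 ∈ [1/2, 13/17) → index 5
j=5: u_5=19/30 ∈ [1/2, 13/17) → index 5
j=6: u_6=67/90 ∈ [1/2, 13/17) → index 5
j=7: u_7=77/90 ∈ [13/17, 31/34) → index 6
j=8: u_8=29/30 ∈ [31/34, 33/34) → index 7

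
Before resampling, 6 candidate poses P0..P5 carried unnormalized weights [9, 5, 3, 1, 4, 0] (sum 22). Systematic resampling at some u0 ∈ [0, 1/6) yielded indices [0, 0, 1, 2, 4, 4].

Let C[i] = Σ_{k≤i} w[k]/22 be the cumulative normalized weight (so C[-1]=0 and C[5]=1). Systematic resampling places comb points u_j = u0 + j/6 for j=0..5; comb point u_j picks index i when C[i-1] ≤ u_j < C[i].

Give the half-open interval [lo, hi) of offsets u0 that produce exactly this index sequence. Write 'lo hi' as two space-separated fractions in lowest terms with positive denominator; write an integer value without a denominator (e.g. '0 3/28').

5/33 1/6

C = [9/22, 7/11, 17/22, 9/11, 1, 1]
j=0 picked index 0: u0 ∈ [0, 9/22)
j=1 picked index 0: u0 ∈ [-1/6, 8/33)
j=2 picked index 1: u0 ∈ [5/66, 10/33)
j=3 picked index 2: u0 ∈ [3/22, 3/11)
j=4 picked index 4: u0 ∈ [5/33, 1/3)
j=5 picked index 4: u0 ∈ [-1/66, 1/6)
intersection: [5/33, 1/6)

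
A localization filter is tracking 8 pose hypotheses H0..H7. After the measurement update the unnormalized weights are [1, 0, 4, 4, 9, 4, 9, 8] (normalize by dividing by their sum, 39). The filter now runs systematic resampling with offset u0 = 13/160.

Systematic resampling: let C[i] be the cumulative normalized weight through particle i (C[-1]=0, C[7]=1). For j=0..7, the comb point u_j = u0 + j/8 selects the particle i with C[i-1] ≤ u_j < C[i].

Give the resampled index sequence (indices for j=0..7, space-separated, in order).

C = [1/39, 1/39, 5/39, 3/13, 6/13, 22/39, 31/39, 1]
j=0: u_0=13/160 ∈ [1/39, 5/39) → index 2
j=1: u_1=33/160 ∈ [5/39, 3/13) → index 3
j=2: u_2=53/160 ∈ [3/13, 6/13) → index 4
j=3: u_3=73/160 ∈ [3/13, 6/13) → index 4
j=4: u_4=93/160 ∈ [22/39, 31/39) → index 6
j=5: u_5=113/160 ∈ [22/39, 31/39) → index 6
j=6: u_6=133/160 ∈ [31/39, 1) → index 7
j=7: u_7=153/160 ∈ [31/39, 1) → index 7

2 3 4 4 6 6 7 7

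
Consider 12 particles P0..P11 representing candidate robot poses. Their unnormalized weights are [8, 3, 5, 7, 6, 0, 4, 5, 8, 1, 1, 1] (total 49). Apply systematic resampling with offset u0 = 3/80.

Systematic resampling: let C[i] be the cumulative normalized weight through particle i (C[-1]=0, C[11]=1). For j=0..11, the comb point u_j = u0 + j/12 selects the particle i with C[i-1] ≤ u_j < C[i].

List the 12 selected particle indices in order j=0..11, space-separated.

0 0 1 2 3 3 4 6 7 8 8 9

C = [8/49, 11/49, 16/49, 23/49, 29/49, 29/49, 33/49, 38/49, 46/49, 47/49, 48/49, 1]
j=0: u_0=3/80 ∈ [0, 8/49) → index 0
j=1: u_1=29/240 ∈ [0, 8/49) → index 0
j=2: u_2=49/240 ∈ [8/49, 11/49) → index 1
j=3: u_3=23/80 ∈ [11/49, 16/49) → index 2
j=4: u_4=89/240 ∈ [16/49, 23/49) → index 3
j=5: u_5=109/240 ∈ [16/49, 23/49) → index 3
j=6: u_6=43/80 ∈ [23/49, 29/49) → index 4
j=7: u_7=149/240 ∈ [29/49, 33/49) → index 6
j=8: u_8=169/240 ∈ [33/49, 38/49) → index 7
j=9: u_9=63/80 ∈ [38/49, 46/49) → index 8
j=10: u_10=209/240 ∈ [38/49, 46/49) → index 8
j=11: u_11=229/240 ∈ [46/49, 47/49) → index 9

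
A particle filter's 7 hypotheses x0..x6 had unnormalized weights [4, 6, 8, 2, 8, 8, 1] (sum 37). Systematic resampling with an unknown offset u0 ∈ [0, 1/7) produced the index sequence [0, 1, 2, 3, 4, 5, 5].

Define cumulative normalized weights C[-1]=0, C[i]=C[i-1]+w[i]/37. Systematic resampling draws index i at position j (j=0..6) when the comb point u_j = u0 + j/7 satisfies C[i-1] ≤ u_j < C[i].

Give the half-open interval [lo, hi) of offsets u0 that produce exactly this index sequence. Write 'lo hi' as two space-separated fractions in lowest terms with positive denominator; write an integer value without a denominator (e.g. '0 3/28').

15/259 4/37

C = [4/37, 10/37, 18/37, 20/37, 28/37, 36/37, 1]
j=0 picked index 0: u0 ∈ [0, 4/37)
j=1 picked index 1: u0 ∈ [-9/259, 33/259)
j=2 picked index 2: u0 ∈ [-4/259, 52/259)
j=3 picked index 3: u0 ∈ [15/259, 29/259)
j=4 picked index 4: u0 ∈ [-8/259, 48/259)
j=5 picked index 5: u0 ∈ [11/259, 67/259)
j=6 picked index 5: u0 ∈ [-26/259, 30/259)
intersection: [15/259, 4/37)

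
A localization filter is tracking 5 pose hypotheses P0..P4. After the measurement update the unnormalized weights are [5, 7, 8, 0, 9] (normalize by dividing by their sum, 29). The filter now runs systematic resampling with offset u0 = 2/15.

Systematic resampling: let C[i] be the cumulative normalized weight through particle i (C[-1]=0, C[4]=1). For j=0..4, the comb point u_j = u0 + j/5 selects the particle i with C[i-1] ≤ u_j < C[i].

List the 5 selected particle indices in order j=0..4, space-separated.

0 1 2 4 4

C = [5/29, 12/29, 20/29, 20/29, 1]
j=0: u_0=2/15 ∈ [0, 5/29) → index 0
j=1: u_1=1/3 ∈ [5/29, 12/29) → index 1
j=2: u_2=8/15 ∈ [12/29, 20/29) → index 2
j=3: u_3=11/15 ∈ [20/29, 1) → index 4
j=4: u_4=14/15 ∈ [20/29, 1) → index 4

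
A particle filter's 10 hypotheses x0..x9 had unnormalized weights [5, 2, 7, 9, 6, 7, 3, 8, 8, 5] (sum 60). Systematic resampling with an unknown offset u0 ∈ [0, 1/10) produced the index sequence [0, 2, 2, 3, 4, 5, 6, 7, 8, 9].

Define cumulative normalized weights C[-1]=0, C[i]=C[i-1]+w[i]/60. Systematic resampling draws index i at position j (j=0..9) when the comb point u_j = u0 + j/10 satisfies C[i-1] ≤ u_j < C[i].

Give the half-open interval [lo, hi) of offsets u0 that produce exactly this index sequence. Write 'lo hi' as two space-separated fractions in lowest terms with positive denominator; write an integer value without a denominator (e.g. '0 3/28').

1/60 1/30

C = [1/12, 7/60, 7/30, 23/60, 29/60, 3/5, 13/20, 47/60, 11/12, 1]
j=0 picked index 0: u0 ∈ [0, 1/12)
j=1 picked index 2: u0 ∈ [1/60, 2/15)
j=2 picked index 2: u0 ∈ [-1/12, 1/30)
j=3 picked index 3: u0 ∈ [-1/15, 1/12)
j=4 picked index 4: u0 ∈ [-1/60, 1/12)
j=5 picked index 5: u0 ∈ [-1/60, 1/10)
j=6 picked index 6: u0 ∈ [0, 1/20)
j=7 picked index 7: u0 ∈ [-1/20, 1/12)
j=8 picked index 8: u0 ∈ [-1/60, 7/60)
j=9 picked index 9: u0 ∈ [1/60, 1/10)
intersection: [1/60, 1/30)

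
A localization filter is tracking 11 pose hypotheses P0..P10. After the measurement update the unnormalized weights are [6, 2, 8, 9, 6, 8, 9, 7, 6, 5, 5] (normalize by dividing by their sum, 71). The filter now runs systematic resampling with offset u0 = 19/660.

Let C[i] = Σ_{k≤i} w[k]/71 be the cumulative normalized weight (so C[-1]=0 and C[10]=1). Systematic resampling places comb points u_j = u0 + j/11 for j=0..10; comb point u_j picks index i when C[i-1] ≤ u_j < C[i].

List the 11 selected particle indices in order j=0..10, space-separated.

0 2 2 3 4 5 6 6 7 8 10

C = [6/71, 8/71, 16/71, 25/71, 31/71, 39/71, 48/71, 55/71, 61/71, 66/71, 1]
j=0: u_0=19/660 ∈ [0, 6/71) → index 0
j=1: u_1=79/660 ∈ [8/71, 16/71) → index 2
j=2: u_2=139/660 ∈ [8/71, 16/71) → index 2
j=3: u_3=199/660 ∈ [16/71, 25/71) → index 3
j=4: u_4=259/660 ∈ [25/71, 31/71) → index 4
j=5: u_5=29/60 ∈ [31/71, 39/71) → index 5
j=6: u_6=379/660 ∈ [39/71, 48/71) → index 6
j=7: u_7=439/660 ∈ [39/71, 48/71) → index 6
j=8: u_8=499/660 ∈ [48/71, 55/71) → index 7
j=9: u_9=559/660 ∈ [55/71, 61/71) → index 8
j=10: u_10=619/660 ∈ [66/71, 1) → index 10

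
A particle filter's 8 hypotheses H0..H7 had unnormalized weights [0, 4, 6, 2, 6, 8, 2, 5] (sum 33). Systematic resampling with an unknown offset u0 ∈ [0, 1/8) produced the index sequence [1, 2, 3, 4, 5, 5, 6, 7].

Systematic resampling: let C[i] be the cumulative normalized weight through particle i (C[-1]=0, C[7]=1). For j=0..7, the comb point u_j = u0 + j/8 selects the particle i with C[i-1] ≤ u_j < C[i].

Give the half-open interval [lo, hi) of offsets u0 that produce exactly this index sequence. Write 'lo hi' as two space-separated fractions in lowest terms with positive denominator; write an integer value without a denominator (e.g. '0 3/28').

7/132 13/132

C = [0, 4/33, 10/33, 4/11, 6/11, 26/33, 28/33, 1]
j=0 picked index 1: u0 ∈ [0, 4/33)
j=1 picked index 2: u0 ∈ [-1/264, 47/264)
j=2 picked index 3: u0 ∈ [7/132, 5/44)
j=3 picked index 4: u0 ∈ [-1/88, 15/88)
j=4 picked index 5: u0 ∈ [1/22, 19/66)
j=5 picked index 5: u0 ∈ [-7/88, 43/264)
j=6 picked index 6: u0 ∈ [5/132, 13/132)
j=7 picked index 7: u0 ∈ [-7/264, 1/8)
intersection: [7/132, 13/132)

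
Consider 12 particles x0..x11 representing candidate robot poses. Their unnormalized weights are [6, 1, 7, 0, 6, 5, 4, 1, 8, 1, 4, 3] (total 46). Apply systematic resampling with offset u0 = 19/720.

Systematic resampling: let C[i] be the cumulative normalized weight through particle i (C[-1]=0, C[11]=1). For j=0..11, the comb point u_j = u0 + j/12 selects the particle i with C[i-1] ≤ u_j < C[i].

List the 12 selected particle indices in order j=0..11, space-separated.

C = [3/23, 7/46, 7/23, 7/23, 10/23, 25/46, 29/46, 15/23, 19/23, 39/46, 43/46, 1]
j=0: u_0=19/720 ∈ [0, 3/23) → index 0
j=1: u_1=79/720 ∈ [0, 3/23) → index 0
j=2: u_2=139/720 ∈ [7/46, 7/23) → index 2
j=3: u_3=199/720 ∈ [7/46, 7/23) → index 2
j=4: u_4=259/720 ∈ [7/23, 10/23) → index 4
j=5: u_5=319/720 ∈ [10/23, 25/46) → index 5
j=6: u_6=379/720 ∈ [10/23, 25/46) → index 5
j=7: u_7=439/720 ∈ [25/46, 29/46) → index 6
j=8: u_8=499/720 ∈ [15/23, 19/23) → index 8
j=9: u_9=559/720 ∈ [15/23, 19/23) → index 8
j=10: u_10=619/720 ∈ [39/46, 43/46) → index 10
j=11: u_11=679/720 ∈ [43/46, 1) → index 11

0 0 2 2 4 5 5 6 8 8 10 11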